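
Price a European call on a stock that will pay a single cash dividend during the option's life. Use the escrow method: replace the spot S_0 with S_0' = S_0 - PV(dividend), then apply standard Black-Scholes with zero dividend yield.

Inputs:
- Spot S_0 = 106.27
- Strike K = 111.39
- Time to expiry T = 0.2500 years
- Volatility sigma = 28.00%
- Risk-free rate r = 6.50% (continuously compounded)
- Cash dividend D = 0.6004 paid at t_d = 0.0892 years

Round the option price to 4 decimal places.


Answer: Price = 4.2479

Derivation:
PV(D) = D * exp(-r * t_d) = 0.6004 * 0.99421878 = 0.59692895
S_0' = S_0 - PV(D) = 106.2700 - 0.59692895 = 105.67307105
d1 = (ln(S_0'/K) + (r + sigma^2/2)*T) / (sigma*sqrt(T)) = -0.19026760
d2 = d1 - sigma*sqrt(T) = -0.33026760
exp(-rT) = 0.98388132
N(d1) = 0.42454972; N(d2) = 0.37059889
C = S_0' * N(d1) - K * exp(-rT) * N(d2) = 105.67307105 * 0.42454972 - 111.3900 * 0.98388132 * 0.37059889 = 4.2479


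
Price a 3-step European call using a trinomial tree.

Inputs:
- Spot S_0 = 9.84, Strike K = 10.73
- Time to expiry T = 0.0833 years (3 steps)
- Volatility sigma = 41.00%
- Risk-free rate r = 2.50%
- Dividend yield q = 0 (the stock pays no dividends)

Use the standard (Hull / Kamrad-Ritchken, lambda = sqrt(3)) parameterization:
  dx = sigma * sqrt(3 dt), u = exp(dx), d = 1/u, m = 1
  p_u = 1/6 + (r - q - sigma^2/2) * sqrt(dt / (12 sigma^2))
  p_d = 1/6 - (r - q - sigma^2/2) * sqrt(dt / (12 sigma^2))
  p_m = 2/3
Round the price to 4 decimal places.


Answer: Price = V(0,0) = 0.1801

Derivation:
dt = T/N = 0.027767; dx = sigma*sqrt(3*dt) = 0.118333
u = exp(dx) = 1.125619; d = 1/u = 0.888400
p_u = 0.159739, p_m = 0.666667, p_d = 0.173595
Discount per step: exp(-r*dt) = 0.999306
Stock lattice S(k, j) with j the centered position index:
  k=0: S(0,+0) = 9.8400
  k=1: S(1,-1) = 8.7419; S(1,+0) = 9.8400; S(1,+1) = 11.0761
  k=2: S(2,-2) = 7.7663; S(2,-1) = 8.7419; S(2,+0) = 9.8400; S(2,+1) = 11.0761; S(2,+2) = 12.4675
  k=3: S(3,-3) = 6.8996; S(3,-2) = 7.7663; S(3,-1) = 8.7419; S(3,+0) = 9.8400; S(3,+1) = 11.0761; S(3,+2) = 12.4675; S(3,+3) = 14.0336
Terminal payoffs V(N, j) = max(S_T - K, 0):
  V(3,-3) = 0.000000; V(3,-2) = 0.000000; V(3,-1) = 0.000000; V(3,+0) = 0.000000; V(3,+1) = 0.346091; V(3,+2) = 1.737459; V(3,+3) = 3.303609
Backward induction: V(k, j) = exp(-r*dt) * [p_u * V(k+1, j+1) + p_m * V(k+1, j) + p_d * V(k+1, j-1)]
  V(2,-2) = exp(-r*dt) * [p_u*0.000000 + p_m*0.000000 + p_d*0.000000] = 0.000000
  V(2,-1) = exp(-r*dt) * [p_u*0.000000 + p_m*0.000000 + p_d*0.000000] = 0.000000
  V(2,+0) = exp(-r*dt) * [p_u*0.346091 + p_m*0.000000 + p_d*0.000000] = 0.055246
  V(2,+1) = exp(-r*dt) * [p_u*1.737459 + p_m*0.346091 + p_d*0.000000] = 0.507914
  V(2,+2) = exp(-r*dt) * [p_u*3.303609 + p_m*1.737459 + p_d*0.346091] = 1.744888
  V(1,-1) = exp(-r*dt) * [p_u*0.055246 + p_m*0.000000 + p_d*0.000000] = 0.008819
  V(1,+0) = exp(-r*dt) * [p_u*0.507914 + p_m*0.055246 + p_d*0.000000] = 0.117882
  V(1,+1) = exp(-r*dt) * [p_u*1.744888 + p_m*0.507914 + p_d*0.055246] = 0.626491
  V(0,+0) = exp(-r*dt) * [p_u*0.626491 + p_m*0.117882 + p_d*0.008819] = 0.180069


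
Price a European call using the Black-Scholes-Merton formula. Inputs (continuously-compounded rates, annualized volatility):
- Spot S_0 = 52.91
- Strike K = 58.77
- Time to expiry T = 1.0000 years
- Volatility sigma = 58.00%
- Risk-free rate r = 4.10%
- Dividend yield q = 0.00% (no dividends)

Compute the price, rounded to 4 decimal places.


Answer: Price = 10.7967

Derivation:
d1 = (ln(S/K) + (r - q + 0.5*sigma^2) * T) / (sigma * sqrt(T)) = 0.17958765
d2 = d1 - sigma * sqrt(T) = -0.40041235
exp(-rT) = 0.95982913; exp(-qT) = 1.00000000
C = S_0 * exp(-qT) * N(d1) - K * exp(-rT) * N(d2)
N(d1) = 0.57126185; N(d2) = 0.34442641
C = 52.9100 * 1.00000000 * 0.57126185 - 58.7700 * 0.95982913 * 0.34442641 = 10.7967


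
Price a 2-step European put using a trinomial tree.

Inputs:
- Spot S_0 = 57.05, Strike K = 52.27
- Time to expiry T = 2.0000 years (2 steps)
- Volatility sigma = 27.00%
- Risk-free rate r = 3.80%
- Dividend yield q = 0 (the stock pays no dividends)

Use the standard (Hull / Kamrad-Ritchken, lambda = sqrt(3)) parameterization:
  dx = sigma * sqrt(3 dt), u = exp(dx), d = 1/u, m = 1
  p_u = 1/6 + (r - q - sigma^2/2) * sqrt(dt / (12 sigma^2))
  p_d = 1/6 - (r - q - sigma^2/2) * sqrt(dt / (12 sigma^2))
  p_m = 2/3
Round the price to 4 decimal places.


Answer: Price = V(0,0) = 4.1247

Derivation:
dt = T/N = 1.000000; dx = sigma*sqrt(3*dt) = 0.467654
u = exp(dx) = 1.596245; d = 1/u = 0.626470
p_u = 0.168324, p_m = 0.666667, p_d = 0.165009
Discount per step: exp(-r*dt) = 0.962713
Stock lattice S(k, j) with j the centered position index:
  k=0: S(0,+0) = 57.0500
  k=1: S(1,-1) = 35.7401; S(1,+0) = 57.0500; S(1,+1) = 91.0658
  k=2: S(2,-2) = 22.3901; S(2,-1) = 35.7401; S(2,+0) = 57.0500; S(2,+1) = 91.0658; S(2,+2) = 145.3632
Terminal payoffs V(N, j) = max(K - S_T, 0):
  V(2,-2) = 29.879861; V(2,-1) = 16.529862; V(2,+0) = 0.000000; V(2,+1) = 0.000000; V(2,+2) = 0.000000
Backward induction: V(k, j) = exp(-r*dt) * [p_u * V(k+1, j+1) + p_m * V(k+1, j) + p_d * V(k+1, j-1)]
  V(1,-1) = exp(-r*dt) * [p_u*0.000000 + p_m*16.529862 + p_d*29.879861] = 15.355626
  V(1,+0) = exp(-r*dt) * [p_u*0.000000 + p_m*0.000000 + p_d*16.529862] = 2.625880
  V(1,+1) = exp(-r*dt) * [p_u*0.000000 + p_m*0.000000 + p_d*0.000000] = 0.000000
  V(0,+0) = exp(-r*dt) * [p_u*0.000000 + p_m*2.625880 + p_d*15.355626] = 4.124657


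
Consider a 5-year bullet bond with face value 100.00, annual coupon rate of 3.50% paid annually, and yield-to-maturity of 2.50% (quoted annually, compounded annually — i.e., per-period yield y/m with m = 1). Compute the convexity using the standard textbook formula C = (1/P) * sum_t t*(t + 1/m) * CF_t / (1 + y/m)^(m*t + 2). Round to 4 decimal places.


Answer: Convexity = 26.1371

Derivation:
Coupon per period c = face * coupon_rate / m = 3.500000
Periods per year m = 1; per-period yield y/m = 0.025000
Number of cashflows N = 5
Cashflows (t years, CF_t, discount factor 1/(1+y/m)^(m*t), PV):
  t = 1.0000: CF_t = 3.500000, DF = 0.975610, PV = 3.414634
  t = 2.0000: CF_t = 3.500000, DF = 0.951814, PV = 3.331350
  t = 3.0000: CF_t = 3.500000, DF = 0.928599, PV = 3.250098
  t = 4.0000: CF_t = 3.500000, DF = 0.905951, PV = 3.170827
  t = 5.0000: CF_t = 103.500000, DF = 0.883854, PV = 91.478919
Price P = sum_t PV_t = 104.645828
Convexity numerator sum_t t*(t + 1/m) * CF_t / (1+y/m)^(m*t + 2):
  t = 1.0000: term = 6.500196
  t = 2.0000: term = 19.024964
  t = 3.0000: term = 37.121880
  t = 4.0000: term = 60.360781
  t = 5.0000: term = 2612.128555
Convexity = (1/P) * sum = 2735.136375 / 104.645828 = 26.137080


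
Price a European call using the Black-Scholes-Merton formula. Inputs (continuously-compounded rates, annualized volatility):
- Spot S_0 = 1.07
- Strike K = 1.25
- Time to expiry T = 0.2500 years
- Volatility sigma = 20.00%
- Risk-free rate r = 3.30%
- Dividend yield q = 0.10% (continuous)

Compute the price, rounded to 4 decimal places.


Answer: Price = 0.0036

Derivation:
d1 = (ln(S/K) + (r - q + 0.5*sigma^2) * T) / (sigma * sqrt(T)) = -1.42484903
d2 = d1 - sigma * sqrt(T) = -1.52484903
exp(-rT) = 0.99178394; exp(-qT) = 0.99975003
C = S_0 * exp(-qT) * N(d1) - K * exp(-rT) * N(d2)
N(d1) = 0.07710042; N(d2) = 0.06364838
C = 1.0700 * 0.99975003 * 0.07710042 - 1.2500 * 0.99178394 * 0.06364838 = 0.0036


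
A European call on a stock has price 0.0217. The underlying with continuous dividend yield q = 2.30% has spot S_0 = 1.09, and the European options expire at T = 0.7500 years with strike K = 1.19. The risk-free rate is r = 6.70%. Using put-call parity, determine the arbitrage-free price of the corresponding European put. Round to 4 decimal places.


Put-call parity: C - P = S_0 * exp(-qT) - K * exp(-rT).
S_0 * exp(-qT) = 1.0900 * 0.98289793 = 1.07135874
K * exp(-rT) = 1.1900 * 0.95099165 = 1.13168006
P = C - S*exp(-qT) + K*exp(-rT)
P = 0.0217 - 1.07135874 + 1.13168006 = 0.0820

Answer: Put price = 0.0820


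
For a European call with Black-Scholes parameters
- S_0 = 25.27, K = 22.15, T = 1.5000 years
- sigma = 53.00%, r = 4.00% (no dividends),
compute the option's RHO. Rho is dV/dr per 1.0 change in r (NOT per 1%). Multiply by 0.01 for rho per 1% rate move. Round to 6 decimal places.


Answer: Rho = 15.281758

Derivation:
d1 = 0.6200065630; d2 = -0.0291082188
phi(d1) = 0.3291826213; exp(-qT) = 1.0000000000; exp(-rT) = 0.9417645336
N(d2) = 0.4883891405
Rho = K*T*exp(-rT)*N(d2) = 22.1500 * 1.5000 * 0.9417645336 * 0.4883891405 = 15.281758


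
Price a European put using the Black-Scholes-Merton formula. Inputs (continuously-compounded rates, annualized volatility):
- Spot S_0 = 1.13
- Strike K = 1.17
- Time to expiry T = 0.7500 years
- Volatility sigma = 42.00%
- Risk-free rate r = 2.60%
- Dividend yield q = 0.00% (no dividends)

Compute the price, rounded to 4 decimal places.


d1 = (ln(S/K) + (r - q + 0.5*sigma^2) * T) / (sigma * sqrt(T)) = 0.13983941
d2 = d1 - sigma * sqrt(T) = -0.22389125
exp(-rT) = 0.98068890; exp(-qT) = 1.00000000
P = K * exp(-rT) * N(-d2) - S_0 * exp(-qT) * N(-d1)
N(-d1) = 0.44439344; N(-d2) = 0.58857904
P = 1.1700 * 0.98068890 * 0.58857904 - 1.1300 * 1.00000000 * 0.44439344 = 0.1732

Answer: Price = 0.1732


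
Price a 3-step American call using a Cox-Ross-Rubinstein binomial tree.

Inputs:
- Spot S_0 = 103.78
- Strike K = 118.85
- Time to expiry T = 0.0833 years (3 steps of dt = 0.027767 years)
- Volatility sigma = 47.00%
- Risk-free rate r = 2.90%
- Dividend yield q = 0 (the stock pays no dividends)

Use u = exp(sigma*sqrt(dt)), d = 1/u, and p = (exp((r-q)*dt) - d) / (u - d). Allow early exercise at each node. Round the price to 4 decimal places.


dt = T/N = 0.027767
u = exp(sigma*sqrt(dt)) = 1.081466; d = 1/u = 0.924671
p = (exp((r-q)*dt) - d) / (u - d) = 0.485568
Discount per step: exp(-r*dt) = 0.999195
Stock lattice S(k, i) with i counting down-moves:
  k=0: S(0,0) = 103.7800
  k=1: S(1,0) = 112.2346; S(1,1) = 95.9623
  k=2: S(2,0) = 121.3779; S(2,1) = 103.7800; S(2,2) = 88.7335
  k=3: S(3,0) = 131.2661; S(3,1) = 112.2346; S(3,2) = 95.9623; S(3,3) = 82.0493
Terminal payoffs V(N, i) = max(S_T - K, 0):
  V(3,0) = 12.416062; V(3,1) = 0.000000; V(3,2) = 0.000000; V(3,3) = 0.000000
Backward induction: V(k, i) = exp(-r*dt) * [p * V(k+1, i) + (1-p) * V(k+1, i+1)]; then take max(V_cont, immediate exercise) for American.
  V(2,0) = exp(-r*dt) * [p*12.416062 + (1-p)*0.000000] = 6.023992; exercise = 2.527874; V(2,0) = max -> 6.023992
  V(2,1) = exp(-r*dt) * [p*0.000000 + (1-p)*0.000000] = 0.000000; exercise = 0.000000; V(2,1) = max -> 0.000000
  V(2,2) = exp(-r*dt) * [p*0.000000 + (1-p)*0.000000] = 0.000000; exercise = 0.000000; V(2,2) = max -> 0.000000
  V(1,0) = exp(-r*dt) * [p*6.023992 + (1-p)*0.000000] = 2.922705; exercise = 0.000000; V(1,0) = max -> 2.922705
  V(1,1) = exp(-r*dt) * [p*0.000000 + (1-p)*0.000000] = 0.000000; exercise = 0.000000; V(1,1) = max -> 0.000000
  V(0,0) = exp(-r*dt) * [p*2.922705 + (1-p)*0.000000] = 1.418030; exercise = 0.000000; V(0,0) = max -> 1.418030

Answer: Price = V(0,0) = 1.4180


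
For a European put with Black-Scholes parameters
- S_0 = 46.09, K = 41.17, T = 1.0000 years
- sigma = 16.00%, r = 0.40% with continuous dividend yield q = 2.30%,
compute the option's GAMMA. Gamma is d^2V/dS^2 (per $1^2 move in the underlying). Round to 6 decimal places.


d1 = 0.6667885684; d2 = 0.5067885684
phi(d1) = 0.3194220434; exp(-qT) = 0.9772624838; exp(-rT) = 0.9960079893
Gamma = exp(-qT) * phi(d1) / (S * sigma * sqrt(T)) = 0.9772624838 * 0.3194220434 / (46.0900 * 0.1600 * 1.0000000000) = 0.042330

Answer: Gamma = 0.042330


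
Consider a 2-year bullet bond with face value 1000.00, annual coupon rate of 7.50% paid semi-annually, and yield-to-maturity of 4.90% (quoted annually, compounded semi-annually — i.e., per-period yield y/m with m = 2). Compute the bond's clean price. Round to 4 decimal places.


Coupon per period c = face * coupon_rate / m = 37.500000
Periods per year m = 2; per-period yield y/m = 0.024500
Number of cashflows N = 4
Cashflows (t years, CF_t, discount factor 1/(1+y/m)^(m*t), PV):
  t = 0.5000: CF_t = 37.500000, DF = 0.976086, PV = 36.603221
  t = 1.0000: CF_t = 37.500000, DF = 0.952744, PV = 35.727888
  t = 1.5000: CF_t = 37.500000, DF = 0.929960, PV = 34.873487
  t = 2.0000: CF_t = 1037.500000, DF = 0.907721, PV = 941.760030
Price P = sum_t PV_t = 1048.964627

Answer: Price = 1048.9646


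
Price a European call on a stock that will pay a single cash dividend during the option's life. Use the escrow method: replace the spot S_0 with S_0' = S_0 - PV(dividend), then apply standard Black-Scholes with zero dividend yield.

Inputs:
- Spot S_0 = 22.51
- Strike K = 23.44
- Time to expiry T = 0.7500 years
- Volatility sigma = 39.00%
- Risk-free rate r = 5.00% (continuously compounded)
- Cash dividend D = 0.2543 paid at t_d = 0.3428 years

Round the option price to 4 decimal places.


Answer: Price = 2.8504

Derivation:
PV(D) = D * exp(-r * t_d) = 0.2543 * 0.98300605 = 0.24997844
S_0' = S_0 - PV(D) = 22.5100 - 0.24997844 = 22.26002156
d1 = (ln(S_0'/K) + (r + sigma^2/2)*T) / (sigma*sqrt(T)) = 0.12697516
d2 = d1 - sigma*sqrt(T) = -0.21077474
exp(-rT) = 0.96319442
N(d1) = 0.55051997; N(d2) = 0.41653152
C = S_0' * N(d1) - K * exp(-rT) * N(d2) = 22.26002156 * 0.55051997 - 23.4400 * 0.96319442 * 0.41653152 = 2.8504


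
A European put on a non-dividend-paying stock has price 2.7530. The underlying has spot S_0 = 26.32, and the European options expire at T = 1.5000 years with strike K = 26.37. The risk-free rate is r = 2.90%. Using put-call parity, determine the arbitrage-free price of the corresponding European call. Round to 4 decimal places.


Answer: Call price = 3.8255

Derivation:
Put-call parity: C - P = S_0 * exp(-qT) - K * exp(-rT).
S_0 * exp(-qT) = 26.3200 * 1.00000000 = 26.32000000
K * exp(-rT) = 26.3700 * 0.95743255 = 25.24749645
C = P + S*exp(-qT) - K*exp(-rT)
C = 2.7530 + 26.32000000 - 25.24749645 = 3.8255


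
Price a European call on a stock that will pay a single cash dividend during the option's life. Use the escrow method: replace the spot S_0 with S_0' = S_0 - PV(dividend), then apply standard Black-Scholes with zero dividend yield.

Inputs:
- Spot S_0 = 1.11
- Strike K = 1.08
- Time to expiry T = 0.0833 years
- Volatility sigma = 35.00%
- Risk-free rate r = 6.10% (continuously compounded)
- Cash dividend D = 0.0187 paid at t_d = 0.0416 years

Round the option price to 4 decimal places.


PV(D) = D * exp(-r * t_d) = 0.0187 * 0.99746562 = 0.01865261
S_0' = S_0 - PV(D) = 1.1100 - 0.01865261 = 1.09134739
d1 = (ln(S_0'/K) + (r + sigma^2/2)*T) / (sigma*sqrt(T)) = 0.20427892
d2 = d1 - sigma*sqrt(T) = 0.10326283
exp(-rT) = 0.99493159
N(d1) = 0.58093223; N(d2) = 0.54112281
C = S_0' * N(d1) - K * exp(-rT) * N(d2) = 1.09134739 * 0.58093223 - 1.0800 * 0.99493159 * 0.54112281 = 0.0525

Answer: Price = 0.0525


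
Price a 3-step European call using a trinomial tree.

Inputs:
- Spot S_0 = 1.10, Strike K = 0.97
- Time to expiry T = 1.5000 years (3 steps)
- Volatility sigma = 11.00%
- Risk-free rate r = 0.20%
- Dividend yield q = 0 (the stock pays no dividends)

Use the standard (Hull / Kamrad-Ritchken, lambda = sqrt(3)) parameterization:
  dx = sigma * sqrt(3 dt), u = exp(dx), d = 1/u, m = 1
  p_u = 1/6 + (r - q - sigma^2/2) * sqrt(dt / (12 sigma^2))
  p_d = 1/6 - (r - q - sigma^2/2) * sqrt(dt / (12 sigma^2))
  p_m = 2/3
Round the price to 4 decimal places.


dt = T/N = 0.500000; dx = sigma*sqrt(3*dt) = 0.134722
u = exp(dx) = 1.144219; d = 1/u = 0.873959
p_u = 0.159151, p_m = 0.666667, p_d = 0.174182
Discount per step: exp(-r*dt) = 0.999000
Stock lattice S(k, j) with j the centered position index:
  k=0: S(0,+0) = 1.1000
  k=1: S(1,-1) = 0.9614; S(1,+0) = 1.1000; S(1,+1) = 1.2586
  k=2: S(2,-2) = 0.8402; S(2,-1) = 0.9614; S(2,+0) = 1.1000; S(2,+1) = 1.2586; S(2,+2) = 1.4402
  k=3: S(3,-3) = 0.7343; S(3,-2) = 0.8402; S(3,-1) = 0.9614; S(3,+0) = 1.1000; S(3,+1) = 1.2586; S(3,+2) = 1.4402; S(3,+3) = 1.6479
Terminal payoffs V(N, j) = max(S_T - K, 0):
  V(3,-3) = 0.000000; V(3,-2) = 0.000000; V(3,-1) = 0.000000; V(3,+0) = 0.130000; V(3,+1) = 0.288640; V(3,+2) = 0.470160; V(3,+3) = 0.677858
Backward induction: V(k, j) = exp(-r*dt) * [p_u * V(k+1, j+1) + p_m * V(k+1, j) + p_d * V(k+1, j-1)]
  V(2,-2) = exp(-r*dt) * [p_u*0.000000 + p_m*0.000000 + p_d*0.000000] = 0.000000
  V(2,-1) = exp(-r*dt) * [p_u*0.130000 + p_m*0.000000 + p_d*0.000000] = 0.020669
  V(2,+0) = exp(-r*dt) * [p_u*0.288640 + p_m*0.130000 + p_d*0.000000] = 0.132472
  V(2,+1) = exp(-r*dt) * [p_u*0.470160 + p_m*0.288640 + p_d*0.130000] = 0.289607
  V(2,+2) = exp(-r*dt) * [p_u*0.677858 + p_m*0.470160 + p_d*0.288640] = 0.471126
  V(1,-1) = exp(-r*dt) * [p_u*0.132472 + p_m*0.020669 + p_d*0.000000] = 0.034827
  V(1,+0) = exp(-r*dt) * [p_u*0.289607 + p_m*0.132472 + p_d*0.020669] = 0.137868
  V(1,+1) = exp(-r*dt) * [p_u*0.471126 + p_m*0.289607 + p_d*0.132472] = 0.290835
  V(0,+0) = exp(-r*dt) * [p_u*0.290835 + p_m*0.137868 + p_d*0.034827] = 0.144121

Answer: Price = V(0,0) = 0.1441


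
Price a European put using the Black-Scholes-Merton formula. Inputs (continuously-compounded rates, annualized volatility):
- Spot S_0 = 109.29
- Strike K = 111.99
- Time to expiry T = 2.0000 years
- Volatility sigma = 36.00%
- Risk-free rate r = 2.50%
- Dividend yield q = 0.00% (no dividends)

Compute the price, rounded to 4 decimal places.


Answer: Price = 20.3287

Derivation:
d1 = (ln(S/K) + (r - q + 0.5*sigma^2) * T) / (sigma * sqrt(T)) = 0.30483239
d2 = d1 - sigma * sqrt(T) = -0.20428449
exp(-rT) = 0.95122942; exp(-qT) = 1.00000000
P = K * exp(-rT) * N(-d2) - S_0 * exp(-qT) * N(-d1)
N(-d1) = 0.38024690; N(-d2) = 0.58093440
P = 111.9900 * 0.95122942 * 0.58093440 - 109.2900 * 1.00000000 * 0.38024690 = 20.3287


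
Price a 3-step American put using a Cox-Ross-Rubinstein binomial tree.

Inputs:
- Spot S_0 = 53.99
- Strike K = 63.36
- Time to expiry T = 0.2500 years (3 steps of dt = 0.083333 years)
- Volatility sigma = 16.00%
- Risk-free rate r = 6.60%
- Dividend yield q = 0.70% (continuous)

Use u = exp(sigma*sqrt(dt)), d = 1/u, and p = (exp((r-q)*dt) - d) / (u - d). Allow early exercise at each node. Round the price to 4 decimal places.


Answer: Price = V(0,0) = 9.3700

Derivation:
dt = T/N = 0.083333
u = exp(sigma*sqrt(dt)) = 1.047271; d = 1/u = 0.954862
p = (exp((r-q)*dt) - d) / (u - d) = 0.541792
Discount per step: exp(-r*dt) = 0.994515
Stock lattice S(k, i) with i counting down-moves:
  k=0: S(0,0) = 53.9900
  k=1: S(1,0) = 56.5422; S(1,1) = 51.5530
  k=2: S(2,0) = 59.2150; S(2,1) = 53.9900; S(2,2) = 49.2260
  k=3: S(3,0) = 62.0142; S(3,1) = 56.5422; S(3,2) = 51.5530; S(3,3) = 47.0041
Terminal payoffs V(N, i) = max(K - S_T, 0):
  V(3,0) = 1.345830; V(3,1) = 6.817822; V(3,2) = 11.806978; V(3,3) = 16.355902
Backward induction: V(k, i) = exp(-r*dt) * [p * V(k+1, i) + (1-p) * V(k+1, i+1)]; then take max(V_cont, immediate exercise) for American.
  V(2,0) = exp(-r*dt) * [p*1.345830 + (1-p)*6.817822] = 3.832009; exercise = 4.145000; V(2,0) = max -> 4.145000
  V(2,1) = exp(-r*dt) * [p*6.817822 + (1-p)*11.806978] = 9.053962; exercise = 9.370000; V(2,1) = max -> 9.370000
  V(2,2) = exp(-r*dt) * [p*11.806978 + (1-p)*16.355902] = 13.815141; exercise = 14.133958; V(2,2) = max -> 14.133958
  V(1,0) = exp(-r*dt) * [p*4.145000 + (1-p)*9.370000] = 6.503272; exercise = 6.817822; V(1,0) = max -> 6.817822
  V(1,1) = exp(-r*dt) * [p*9.370000 + (1-p)*14.133958] = 11.489519; exercise = 11.806978; V(1,1) = max -> 11.806978
  V(0,0) = exp(-r*dt) * [p*6.817822 + (1-p)*11.806978] = 9.053962; exercise = 9.370000; V(0,0) = max -> 9.370000


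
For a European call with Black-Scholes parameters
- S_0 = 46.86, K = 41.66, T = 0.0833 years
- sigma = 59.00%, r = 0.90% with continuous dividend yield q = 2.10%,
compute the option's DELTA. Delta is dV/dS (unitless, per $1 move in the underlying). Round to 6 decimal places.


Answer: Delta = 0.777993

Derivation:
d1 = 0.7700169143; d2 = 0.5997326520
phi(d1) = 0.2965908921; exp(-qT) = 0.9982522291; exp(-rT) = 0.9992505810
N(d1) = 0.7793550703
Delta = exp(-qT) * N(d1) = 0.9982522291 * 0.7793550703 = 0.777993


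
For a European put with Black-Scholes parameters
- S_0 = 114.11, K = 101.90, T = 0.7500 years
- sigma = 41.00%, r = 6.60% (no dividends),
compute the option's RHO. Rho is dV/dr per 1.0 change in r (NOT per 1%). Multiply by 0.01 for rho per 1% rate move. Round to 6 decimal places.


d1 = 0.6356723775; d2 = 0.2806019619
phi(d1) = 0.3259607776; exp(-qT) = 1.0000000000; exp(-rT) = 0.9517051581
N(-d2) = 0.3895078555
Rho = -K*T*exp(-rT)*N(-d2) = -101.9000 * 0.7500 * 0.9517051581 * 0.3895078555 = -28.330490

Answer: Rho = -28.330490


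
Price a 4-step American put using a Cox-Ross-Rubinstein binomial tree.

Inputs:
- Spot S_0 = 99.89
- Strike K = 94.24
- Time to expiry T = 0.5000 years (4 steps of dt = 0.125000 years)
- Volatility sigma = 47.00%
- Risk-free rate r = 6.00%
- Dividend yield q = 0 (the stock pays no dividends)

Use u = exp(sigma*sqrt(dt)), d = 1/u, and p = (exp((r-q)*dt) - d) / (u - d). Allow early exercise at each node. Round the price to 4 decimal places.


Answer: Price = V(0,0) = 9.0066

Derivation:
dt = T/N = 0.125000
u = exp(sigma*sqrt(dt)) = 1.180774; d = 1/u = 0.846902
p = (exp((r-q)*dt) - d) / (u - d) = 0.481101
Discount per step: exp(-r*dt) = 0.992528
Stock lattice S(k, i) with i counting down-moves:
  k=0: S(0,0) = 99.8900
  k=1: S(1,0) = 117.9475; S(1,1) = 84.5971
  k=2: S(2,0) = 139.2693; S(2,1) = 99.8900; S(2,2) = 71.6454
  k=3: S(3,0) = 164.4456; S(3,1) = 117.9475; S(3,2) = 84.5971; S(3,3) = 60.6767
  k=4: S(4,0) = 194.1731; S(4,1) = 139.2693; S(4,2) = 99.8900; S(4,3) = 71.6454; S(4,4) = 51.3872
Terminal payoffs V(N, i) = max(K - S_T, 0):
  V(4,0) = 0.000000; V(4,1) = 0.000000; V(4,2) = 0.000000; V(4,3) = 22.594568; V(4,4) = 42.852795
Backward induction: V(k, i) = exp(-r*dt) * [p * V(k+1, i) + (1-p) * V(k+1, i+1)]; then take max(V_cont, immediate exercise) for American.
  V(3,0) = exp(-r*dt) * [p*0.000000 + (1-p)*0.000000] = 0.000000; exercise = 0.000000; V(3,0) = max -> 0.000000
  V(3,1) = exp(-r*dt) * [p*0.000000 + (1-p)*0.000000] = 0.000000; exercise = 0.000000; V(3,1) = max -> 0.000000
  V(3,2) = exp(-r*dt) * [p*0.000000 + (1-p)*22.594568] = 11.636696; exercise = 9.642942; V(3,2) = max -> 11.636696
  V(3,3) = exp(-r*dt) * [p*22.594568 + (1-p)*42.852795] = 32.859172; exercise = 33.563328; V(3,3) = max -> 33.563328
  V(2,0) = exp(-r*dt) * [p*0.000000 + (1-p)*0.000000] = 0.000000; exercise = 0.000000; V(2,0) = max -> 0.000000
  V(2,1) = exp(-r*dt) * [p*0.000000 + (1-p)*11.636696] = 5.993153; exercise = 0.000000; V(2,1) = max -> 5.993153
  V(2,2) = exp(-r*dt) * [p*11.636696 + (1-p)*33.563328] = 22.842442; exercise = 22.594568; V(2,2) = max -> 22.842442
  V(1,0) = exp(-r*dt) * [p*0.000000 + (1-p)*5.993153] = 3.086605; exercise = 0.000000; V(1,0) = max -> 3.086605
  V(1,1) = exp(-r*dt) * [p*5.993153 + (1-p)*22.842442] = 14.626124; exercise = 9.642942; V(1,1) = max -> 14.626124
  V(0,0) = exp(-r*dt) * [p*3.086605 + (1-p)*14.626124] = 9.006646; exercise = 0.000000; V(0,0) = max -> 9.006646


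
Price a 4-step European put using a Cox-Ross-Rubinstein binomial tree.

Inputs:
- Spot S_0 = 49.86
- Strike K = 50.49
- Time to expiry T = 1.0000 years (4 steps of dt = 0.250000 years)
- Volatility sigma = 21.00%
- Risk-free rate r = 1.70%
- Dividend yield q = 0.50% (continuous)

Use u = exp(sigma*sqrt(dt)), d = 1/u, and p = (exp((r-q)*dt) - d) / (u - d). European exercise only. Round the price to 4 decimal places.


dt = T/N = 0.250000
u = exp(sigma*sqrt(dt)) = 1.110711; d = 1/u = 0.900325
p = (exp((r-q)*dt) - d) / (u - d) = 0.488055
Discount per step: exp(-r*dt) = 0.995759
Stock lattice S(k, i) with i counting down-moves:
  k=0: S(0,0) = 49.8600
  k=1: S(1,0) = 55.3800; S(1,1) = 44.8902
  k=2: S(2,0) = 61.5112; S(2,1) = 49.8600; S(2,2) = 40.4157
  k=3: S(3,0) = 68.3211; S(3,1) = 55.3800; S(3,2) = 44.8902; S(3,3) = 36.3873
  k=4: S(4,0) = 75.8850; S(4,1) = 61.5112; S(4,2) = 49.8600; S(4,3) = 40.4157; S(4,4) = 32.7604
Terminal payoffs V(N, i) = max(K - S_T, 0):
  V(4,0) = 0.000000; V(4,1) = 0.000000; V(4,2) = 0.630000; V(4,3) = 10.074269; V(4,4) = 17.729646
Backward induction: V(k, i) = exp(-r*dt) * [p * V(k+1, i) + (1-p) * V(k+1, i+1)].
  V(3,0) = exp(-r*dt) * [p*0.000000 + (1-p)*0.000000] = 0.000000
  V(3,1) = exp(-r*dt) * [p*0.000000 + (1-p)*0.630000] = 0.321158
  V(3,2) = exp(-r*dt) * [p*0.630000 + (1-p)*10.074269] = 5.441770
  V(3,3) = exp(-r*dt) * [p*10.074269 + (1-p)*17.729646] = 13.934055
  V(2,0) = exp(-r*dt) * [p*0.000000 + (1-p)*0.321158] = 0.163718
  V(2,1) = exp(-r*dt) * [p*0.321158 + (1-p)*5.441770] = 2.930150
  V(2,2) = exp(-r*dt) * [p*5.441770 + (1-p)*13.934055] = 9.747836
  V(1,0) = exp(-r*dt) * [p*0.163718 + (1-p)*2.930150] = 1.573278
  V(1,1) = exp(-r*dt) * [p*2.930150 + (1-p)*9.747836] = 6.393201
  V(0,0) = exp(-r*dt) * [p*1.573278 + (1-p)*6.393201] = 4.023677

Answer: Price = V(0,0) = 4.0237


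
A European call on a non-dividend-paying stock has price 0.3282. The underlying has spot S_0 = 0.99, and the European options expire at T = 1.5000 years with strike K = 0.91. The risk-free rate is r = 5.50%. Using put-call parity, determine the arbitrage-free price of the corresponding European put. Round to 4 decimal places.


Answer: Put price = 0.1761

Derivation:
Put-call parity: C - P = S_0 * exp(-qT) - K * exp(-rT).
S_0 * exp(-qT) = 0.9900 * 1.00000000 = 0.99000000
K * exp(-rT) = 0.9100 * 0.92081144 = 0.83793841
P = C - S*exp(-qT) + K*exp(-rT)
P = 0.3282 - 0.99000000 + 0.83793841 = 0.1761


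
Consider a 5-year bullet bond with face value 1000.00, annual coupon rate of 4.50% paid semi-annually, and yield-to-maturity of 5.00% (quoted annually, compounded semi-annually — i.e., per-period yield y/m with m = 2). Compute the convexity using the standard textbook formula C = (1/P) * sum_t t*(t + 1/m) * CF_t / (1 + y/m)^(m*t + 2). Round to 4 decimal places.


Answer: Convexity = 22.8969

Derivation:
Coupon per period c = face * coupon_rate / m = 22.500000
Periods per year m = 2; per-period yield y/m = 0.025000
Number of cashflows N = 10
Cashflows (t years, CF_t, discount factor 1/(1+y/m)^(m*t), PV):
  t = 0.5000: CF_t = 22.500000, DF = 0.975610, PV = 21.951220
  t = 1.0000: CF_t = 22.500000, DF = 0.951814, PV = 21.415824
  t = 1.5000: CF_t = 22.500000, DF = 0.928599, PV = 20.893487
  t = 2.0000: CF_t = 22.500000, DF = 0.905951, PV = 20.383890
  t = 2.5000: CF_t = 22.500000, DF = 0.883854, PV = 19.886721
  t = 3.0000: CF_t = 22.500000, DF = 0.862297, PV = 19.401679
  t = 3.5000: CF_t = 22.500000, DF = 0.841265, PV = 18.928468
  t = 4.0000: CF_t = 22.500000, DF = 0.820747, PV = 18.466798
  t = 4.5000: CF_t = 22.500000, DF = 0.800728, PV = 18.016388
  t = 5.0000: CF_t = 1022.500000, DF = 0.781198, PV = 798.775366
Price P = sum_t PV_t = 978.119840
Convexity numerator sum_t t*(t + 1/m) * CF_t / (1+y/m)^(m*t + 2):
  t = 0.5000: term = 10.446743
  t = 1.0000: term = 30.575834
  t = 1.5000: term = 59.660164
  t = 2.0000: term = 97.008397
  t = 2.5000: term = 141.963508
  t = 3.0000: term = 193.901377
  t = 3.5000: term = 252.229434
  t = 4.0000: term = 316.385353
  t = 4.5000: term = 385.835796
  t = 5.0000: term = 20907.862043
Convexity = (1/P) * sum = 22395.868650 / 978.119840 = 22.896856


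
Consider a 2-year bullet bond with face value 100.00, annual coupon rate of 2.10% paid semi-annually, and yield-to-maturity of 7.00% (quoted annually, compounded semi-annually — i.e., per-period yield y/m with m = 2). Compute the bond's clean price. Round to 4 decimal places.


Coupon per period c = face * coupon_rate / m = 1.050000
Periods per year m = 2; per-period yield y/m = 0.035000
Number of cashflows N = 4
Cashflows (t years, CF_t, discount factor 1/(1+y/m)^(m*t), PV):
  t = 0.5000: CF_t = 1.050000, DF = 0.966184, PV = 1.014493
  t = 1.0000: CF_t = 1.050000, DF = 0.933511, PV = 0.980186
  t = 1.5000: CF_t = 1.050000, DF = 0.901943, PV = 0.947040
  t = 2.0000: CF_t = 101.050000, DF = 0.871442, PV = 88.059237
Price P = sum_t PV_t = 91.000956

Answer: Price = 91.0010


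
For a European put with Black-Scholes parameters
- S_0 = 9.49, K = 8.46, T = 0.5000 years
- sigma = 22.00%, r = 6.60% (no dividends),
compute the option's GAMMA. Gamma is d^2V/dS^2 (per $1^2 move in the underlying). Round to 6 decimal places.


Answer: Gamma = 0.159242

Derivation:
d1 = 1.0284510658; d2 = 0.8728875739
phi(d1) = 0.2350882436; exp(-qT) = 1.0000000000; exp(-rT) = 0.9675385596
Gamma = exp(-qT) * phi(d1) / (S * sigma * sqrt(T)) = 1.0000000000 * 0.2350882436 / (9.4900 * 0.2200 * 0.7071067812) = 0.159242


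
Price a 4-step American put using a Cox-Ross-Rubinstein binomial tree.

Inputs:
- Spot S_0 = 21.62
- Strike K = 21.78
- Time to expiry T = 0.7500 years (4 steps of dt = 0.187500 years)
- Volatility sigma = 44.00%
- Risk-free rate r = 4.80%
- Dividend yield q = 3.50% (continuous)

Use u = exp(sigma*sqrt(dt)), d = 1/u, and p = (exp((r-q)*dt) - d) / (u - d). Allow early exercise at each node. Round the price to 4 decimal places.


dt = T/N = 0.187500
u = exp(sigma*sqrt(dt)) = 1.209885; d = 1/u = 0.826525
p = (exp((r-q)*dt) - d) / (u - d) = 0.458878
Discount per step: exp(-r*dt) = 0.991040
Stock lattice S(k, i) with i counting down-moves:
  k=0: S(0,0) = 21.6200
  k=1: S(1,0) = 26.1577; S(1,1) = 17.8695
  k=2: S(2,0) = 31.6478; S(2,1) = 21.6200; S(2,2) = 14.7696
  k=3: S(3,0) = 38.2903; S(3,1) = 26.1577; S(3,2) = 17.8695; S(3,3) = 12.2074
  k=4: S(4,0) = 46.3268; S(4,1) = 31.6478; S(4,2) = 21.6200; S(4,3) = 14.7696; S(4,4) = 10.0897
Terminal payoffs V(N, i) = max(K - S_T, 0):
  V(4,0) = 0.000000; V(4,1) = 0.000000; V(4,2) = 0.160000; V(4,3) = 7.010450; V(4,4) = 11.690286
Backward induction: V(k, i) = exp(-r*dt) * [p * V(k+1, i) + (1-p) * V(k+1, i+1)]; then take max(V_cont, immediate exercise) for American.
  V(3,0) = exp(-r*dt) * [p*0.000000 + (1-p)*0.000000] = 0.000000; exercise = 0.000000; V(3,0) = max -> 0.000000
  V(3,1) = exp(-r*dt) * [p*0.000000 + (1-p)*0.160000] = 0.085804; exercise = 0.000000; V(3,1) = max -> 0.085804
  V(3,2) = exp(-r*dt) * [p*0.160000 + (1-p)*7.010450] = 3.832282; exercise = 3.910538; V(3,2) = max -> 3.910538
  V(3,3) = exp(-r*dt) * [p*7.010450 + (1-p)*11.690286] = 9.457312; exercise = 9.572603; V(3,3) = max -> 9.572603
  V(2,0) = exp(-r*dt) * [p*0.000000 + (1-p)*0.085804] = 0.046014; exercise = 0.000000; V(2,0) = max -> 0.046014
  V(2,1) = exp(-r*dt) * [p*0.085804 + (1-p)*3.910538] = 2.136139; exercise = 0.160000; V(2,1) = max -> 2.136139
  V(2,2) = exp(-r*dt) * [p*3.910538 + (1-p)*9.572603] = 6.911917; exercise = 7.010450; V(2,2) = max -> 7.010450
  V(1,0) = exp(-r*dt) * [p*0.046014 + (1-p)*2.136139] = 1.166481; exercise = 0.000000; V(1,0) = max -> 1.166481
  V(1,1) = exp(-r*dt) * [p*2.136139 + (1-p)*7.010450] = 4.730964; exercise = 3.910538; V(1,1) = max -> 4.730964
  V(0,0) = exp(-r*dt) * [p*1.166481 + (1-p)*4.730964] = 3.067568; exercise = 0.160000; V(0,0) = max -> 3.067568

Answer: Price = V(0,0) = 3.0676


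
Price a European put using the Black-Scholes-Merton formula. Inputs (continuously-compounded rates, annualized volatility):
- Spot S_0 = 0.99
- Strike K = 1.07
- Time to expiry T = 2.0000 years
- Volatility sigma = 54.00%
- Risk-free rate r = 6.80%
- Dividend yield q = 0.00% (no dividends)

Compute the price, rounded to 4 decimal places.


Answer: Price = 0.2589

Derivation:
d1 = (ln(S/K) + (r - q + 0.5*sigma^2) * T) / (sigma * sqrt(T)) = 0.45816724
d2 = d1 - sigma * sqrt(T) = -0.30550808
exp(-rT) = 0.87284263; exp(-qT) = 1.00000000
P = K * exp(-rT) * N(-d2) - S_0 * exp(-qT) * N(-d1)
N(-d1) = 0.32341615; N(-d2) = 0.62001039
P = 1.0700 * 0.87284263 * 0.62001039 - 0.9900 * 1.00000000 * 0.32341615 = 0.2589


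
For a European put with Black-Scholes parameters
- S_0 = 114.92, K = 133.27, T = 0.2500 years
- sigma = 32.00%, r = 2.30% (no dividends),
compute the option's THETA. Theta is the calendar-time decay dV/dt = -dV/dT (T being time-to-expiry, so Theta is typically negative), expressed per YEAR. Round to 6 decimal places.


d1 = -0.8099431968; d2 = -0.9699431968
phi(d1) = 0.2873821189; exp(-qT) = 1.0000000000; exp(-rT) = 0.9942664996
Theta = -S*exp(-qT)*phi(d1)*sigma/(2*sqrt(T)) + r*K*exp(-rT)*N(-d2) - q*S*exp(-qT)*N(-d1)
N(-d1) = 0.7910135883; N(-d2) = 0.8339625966; sqrt(T) = 0.5000000000
Term 1 = -114.9200 * 1.0000000000 * 0.2873821189 * 0.3200 / (2 * 0.5000000000) = -10.5683049933
Term 2 = 0.0230 * 133.2700 * 0.9942664996 * 0.8339625966 = 2.5416141128
Term 3 = 0 (no dividend yield, q = 0)
Theta = -10.5683049933 + (2.5416141128) + (0.0000000000) = -8.026691

Answer: Theta = -8.026691


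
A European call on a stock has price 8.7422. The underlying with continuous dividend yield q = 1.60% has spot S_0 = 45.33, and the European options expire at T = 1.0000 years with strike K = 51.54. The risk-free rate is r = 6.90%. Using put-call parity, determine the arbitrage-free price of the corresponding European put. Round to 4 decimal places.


Answer: Put price = 12.2354

Derivation:
Put-call parity: C - P = S_0 * exp(-qT) - K * exp(-rT).
S_0 * exp(-qT) = 45.3300 * 0.98412732 = 44.61049142
K * exp(-rT) = 51.5400 * 0.93332668 = 48.10365709
P = C - S*exp(-qT) + K*exp(-rT)
P = 8.7422 - 44.61049142 + 48.10365709 = 12.2354


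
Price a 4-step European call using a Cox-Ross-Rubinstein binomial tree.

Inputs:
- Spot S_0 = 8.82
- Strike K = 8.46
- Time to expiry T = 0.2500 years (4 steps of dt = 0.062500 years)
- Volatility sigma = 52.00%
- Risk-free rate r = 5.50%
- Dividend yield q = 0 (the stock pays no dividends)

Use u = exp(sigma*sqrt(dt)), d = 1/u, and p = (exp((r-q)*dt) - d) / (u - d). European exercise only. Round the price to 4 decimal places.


dt = T/N = 0.062500
u = exp(sigma*sqrt(dt)) = 1.138828; d = 1/u = 0.878095
p = (exp((r-q)*dt) - d) / (u - d) = 0.480752
Discount per step: exp(-r*dt) = 0.996568
Stock lattice S(k, i) with i counting down-moves:
  k=0: S(0,0) = 8.8200
  k=1: S(1,0) = 10.0445; S(1,1) = 7.7448
  k=2: S(2,0) = 11.4389; S(2,1) = 8.8200; S(2,2) = 6.8007
  k=3: S(3,0) = 13.0270; S(3,1) = 10.0445; S(3,2) = 7.7448; S(3,3) = 5.9716
  k=4: S(4,0) = 14.8355; S(4,1) = 11.4389; S(4,2) = 8.8200; S(4,3) = 6.8007; S(4,4) = 5.2437
Terminal payoffs V(N, i) = max(S_T - K, 0):
  V(4,0) = 6.375484; V(4,1) = 2.978923; V(4,2) = 0.360000; V(4,3) = 0.000000; V(4,4) = 0.000000
Backward induction: V(k, i) = exp(-r*dt) * [p * V(k+1, i) + (1-p) * V(k+1, i+1)].
  V(3,0) = exp(-r*dt) * [p*6.375484 + (1-p)*2.978923] = 4.596002
  V(3,1) = exp(-r*dt) * [p*2.978923 + (1-p)*0.360000] = 1.613498
  V(3,2) = exp(-r*dt) * [p*0.360000 + (1-p)*0.000000] = 0.172477
  V(3,3) = exp(-r*dt) * [p*0.000000 + (1-p)*0.000000] = 0.000000
  V(2,0) = exp(-r*dt) * [p*4.596002 + (1-p)*1.613498] = 3.036886
  V(2,1) = exp(-r*dt) * [p*1.613498 + (1-p)*0.172477] = 0.862282
  V(2,2) = exp(-r*dt) * [p*0.172477 + (1-p)*0.000000] = 0.082634
  V(1,0) = exp(-r*dt) * [p*3.036886 + (1-p)*0.862282] = 1.901182
  V(1,1) = exp(-r*dt) * [p*0.862282 + (1-p)*0.082634] = 0.455882
  V(0,0) = exp(-r*dt) * [p*1.901182 + (1-p)*0.455882] = 1.146764

Answer: Price = V(0,0) = 1.1468


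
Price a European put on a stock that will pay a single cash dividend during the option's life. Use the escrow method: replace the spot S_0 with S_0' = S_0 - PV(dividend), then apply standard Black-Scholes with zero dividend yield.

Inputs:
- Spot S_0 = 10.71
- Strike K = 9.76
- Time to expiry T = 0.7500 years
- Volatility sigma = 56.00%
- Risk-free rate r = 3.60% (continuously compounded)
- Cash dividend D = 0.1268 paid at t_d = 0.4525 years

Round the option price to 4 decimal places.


PV(D) = D * exp(-r * t_d) = 0.1268 * 0.98384196 = 0.12475116
S_0' = S_0 - PV(D) = 10.7100 - 0.12475116 = 10.58524884
d1 = (ln(S_0'/K) + (r + sigma^2/2)*T) / (sigma*sqrt(T)) = 0.46552786
d2 = d1 - sigma*sqrt(T) = -0.01944637
exp(-rT) = 0.97336124
N(-d1) = 0.32077675; N(-d2) = 0.50775749
P = K * exp(-rT) * N(-d2) - S_0' * N(-d1) = 9.7600 * 0.97336124 * 0.50775749 - 10.58524884 * 0.32077675 = 1.4282

Answer: Price = 1.4282


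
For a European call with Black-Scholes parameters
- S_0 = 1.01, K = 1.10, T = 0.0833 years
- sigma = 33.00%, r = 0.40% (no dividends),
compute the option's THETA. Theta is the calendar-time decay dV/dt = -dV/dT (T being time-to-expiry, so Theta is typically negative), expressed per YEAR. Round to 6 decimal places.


d1 = -0.8451050325; d2 = -0.9403487725
phi(d1) = 0.2791405694; exp(-qT) = 1.0000000000; exp(-rT) = 0.9996668555
Theta = -S*exp(-qT)*phi(d1)*sigma/(2*sqrt(T)) - r*K*exp(-rT)*N(d2) + q*S*exp(-qT)*N(d1)
N(d1) = 0.1990260994; N(d2) = 0.1735193449; sqrt(T) = 0.2886173938
Term 1 = -1.0100 * 1.0000000000 * 0.2791405694 * 0.3300 / (2 * 0.2886173938) = -0.1611780055
Term 2 = -0.0040 * 1.1000 * 0.9996668555 * 0.1735193449 = -0.0007632308
Term 3 = 0 (no dividend yield, q = 0)
Theta = -0.1611780055 + (-0.0007632308) + (0.0000000000) = -0.161941

Answer: Theta = -0.161941


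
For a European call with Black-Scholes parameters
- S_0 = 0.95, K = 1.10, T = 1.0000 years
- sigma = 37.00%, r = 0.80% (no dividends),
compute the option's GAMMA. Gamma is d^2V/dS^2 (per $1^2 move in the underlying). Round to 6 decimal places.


Answer: Gamma = 1.114752

Derivation:
d1 = -0.1896039843; d2 = -0.5596039843
phi(d1) = 0.3918354222; exp(-qT) = 1.0000000000; exp(-rT) = 0.9920319148
Gamma = exp(-qT) * phi(d1) / (S * sigma * sqrt(T)) = 1.0000000000 * 0.3918354222 / (0.9500 * 0.3700 * 1.0000000000) = 1.114752


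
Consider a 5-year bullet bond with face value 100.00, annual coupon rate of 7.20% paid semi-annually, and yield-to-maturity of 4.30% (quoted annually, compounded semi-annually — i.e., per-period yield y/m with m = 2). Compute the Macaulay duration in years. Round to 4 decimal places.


Answer: Macaulay duration = 4.3358 years

Derivation:
Coupon per period c = face * coupon_rate / m = 3.600000
Periods per year m = 2; per-period yield y/m = 0.021500
Number of cashflows N = 10
Cashflows (t years, CF_t, discount factor 1/(1+y/m)^(m*t), PV):
  t = 0.5000: CF_t = 3.600000, DF = 0.978953, PV = 3.524229
  t = 1.0000: CF_t = 3.600000, DF = 0.958348, PV = 3.450053
  t = 1.5000: CF_t = 3.600000, DF = 0.938177, PV = 3.377438
  t = 2.0000: CF_t = 3.600000, DF = 0.918431, PV = 3.306351
  t = 2.5000: CF_t = 3.600000, DF = 0.899100, PV = 3.236761
  t = 3.0000: CF_t = 3.600000, DF = 0.880177, PV = 3.168635
  t = 3.5000: CF_t = 3.600000, DF = 0.861651, PV = 3.101944
  t = 4.0000: CF_t = 3.600000, DF = 0.843515, PV = 3.036656
  t = 4.5000: CF_t = 3.600000, DF = 0.825762, PV = 2.972742
  t = 5.0000: CF_t = 103.600000, DF = 0.808381, PV = 83.748309
Price P = sum_t PV_t = 112.923118
Macaulay numerator sum_t t * PV_t:
  t * PV_t at t = 0.5000: 1.762115
  t * PV_t at t = 1.0000: 3.450053
  t * PV_t at t = 1.5000: 5.066157
  t * PV_t at t = 2.0000: 6.612703
  t * PV_t at t = 2.5000: 8.091903
  t * PV_t at t = 3.0000: 9.505906
  t * PV_t at t = 3.5000: 10.856803
  t * PV_t at t = 4.0000: 12.146622
  t * PV_t at t = 4.5000: 13.377337
  t * PV_t at t = 5.0000: 418.741544
Macaulay duration D = (sum_t t * PV_t) / P = 489.611143 / 112.923118 = 4.335792


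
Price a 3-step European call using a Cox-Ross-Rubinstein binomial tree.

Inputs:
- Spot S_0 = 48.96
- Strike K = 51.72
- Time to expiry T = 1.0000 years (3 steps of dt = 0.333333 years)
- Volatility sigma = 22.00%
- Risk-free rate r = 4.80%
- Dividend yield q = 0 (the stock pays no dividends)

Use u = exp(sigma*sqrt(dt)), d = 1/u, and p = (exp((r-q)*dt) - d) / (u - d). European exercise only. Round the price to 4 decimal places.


dt = T/N = 0.333333
u = exp(sigma*sqrt(dt)) = 1.135436; d = 1/u = 0.880719
p = (exp((r-q)*dt) - d) / (u - d) = 0.531608
Discount per step: exp(-r*dt) = 0.984127
Stock lattice S(k, i) with i counting down-moves:
  k=0: S(0,0) = 48.9600
  k=1: S(1,0) = 55.5910; S(1,1) = 43.1200
  k=2: S(2,0) = 63.1200; S(2,1) = 48.9600; S(2,2) = 37.9766
  k=3: S(3,0) = 71.6688; S(3,1) = 55.5910; S(3,2) = 43.1200; S(3,3) = 33.4467
Terminal payoffs V(N, i) = max(S_T - K, 0):
  V(3,0) = 19.948751; V(3,1) = 3.870966; V(3,2) = 0.000000; V(3,3) = 0.000000
Backward induction: V(k, i) = exp(-r*dt) * [p * V(k+1, i) + (1-p) * V(k+1, i+1)].
  V(2,0) = exp(-r*dt) * [p*19.948751 + (1-p)*3.870966] = 12.220940
  V(2,1) = exp(-r*dt) * [p*3.870966 + (1-p)*0.000000] = 2.025174
  V(2,2) = exp(-r*dt) * [p*0.000000 + (1-p)*0.000000] = 0.000000
  V(1,0) = exp(-r*dt) * [p*12.220940 + (1-p)*2.025174] = 7.327149
  V(1,1) = exp(-r*dt) * [p*2.025174 + (1-p)*0.000000] = 1.059510
  V(0,0) = exp(-r*dt) * [p*7.327149 + (1-p)*1.059510] = 4.321735

Answer: Price = V(0,0) = 4.3217
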